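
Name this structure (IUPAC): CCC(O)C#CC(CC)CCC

Counting along the main chain through the –OH group and the multiple bond gives 9 carbons: the parent is nonane.
The principal characteristic group is an alcohol (–OH), named with the suffix -ol.
The chain contains a C≡C triple bond, so the unsaturation ending is -yne.
Choose the numbering such that numbering from this end puts the hydroxyl group at C-3 rather than C-7.
That gives the hydroxyl at C-3; the triple bond between C-4 and C-5; an ethyl group at C-6.
The name is 6-ethylnon-4-yn-3-ol.

6-ethylnon-4-yn-3-ol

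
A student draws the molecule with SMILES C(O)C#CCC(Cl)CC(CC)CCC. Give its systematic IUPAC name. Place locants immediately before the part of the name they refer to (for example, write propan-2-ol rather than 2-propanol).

5-chloro-7-ethyldec-2-yn-1-ol

Counting along the main chain through the –OH group and the multiple bond gives 10 carbons: the parent is decane.
The principal characteristic group is an alcohol (–OH), named with the suffix -ol.
A C≡C triple bond in the chain gives the infix -yne-.
Choose the numbering such that numbering from this end puts the hydroxyl group at C-1 rather than C-10.
This places the hydroxyl at C-1; the triple bond between C-2 and C-3; a chloro group at C-5; an ethyl group at C-7.
Prefixes are listed alphabetically: chloro, ethyl.
Assembling the pieces gives 5-chloro-7-ethyldec-2-yn-1-ol.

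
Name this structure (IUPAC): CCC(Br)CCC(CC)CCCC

The longest continuous carbon chain has 10 atoms, so the parent hydride is decane.
The numbering direction is chosen so that the substituent locant set {3,6} is lower than {5,8} at the first point of difference.
With this numbering: a bromo group at C-3; an ethyl group at C-6.
Substituent prefixes are cited in alphabetical order (multiplying prefixes like di-/tri- are ignored for ordering).
Assembling the pieces gives 3-bromo-6-ethyldecane.

3-bromo-6-ethyldecane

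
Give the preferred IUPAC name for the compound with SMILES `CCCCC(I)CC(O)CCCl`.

1-chloro-5-iodononan-3-ol

The longest carbon chain that includes the –OH group has 9 carbons, so the parent hydride is nonane.
The principal characteristic group is an alcohol (–OH), named with the suffix -ol.
The numbering direction is chosen so that numbering from this end puts the hydroxyl group at C-3 rather than C-7.
That gives the hydroxyl at C-3; a chloro group at C-1; an iodo group at C-5.
The substituents are ordered alphabetically, ignoring any di-/tri- multipliers.
Putting it together: 1-chloro-5-iodononan-3-ol.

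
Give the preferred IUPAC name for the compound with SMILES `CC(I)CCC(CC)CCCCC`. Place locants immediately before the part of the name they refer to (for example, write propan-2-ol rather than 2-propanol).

5-ethyl-2-iododecane

The parent chain contains 10 carbons (decane).
The numbering direction is chosen so that the substituent locant set {2,5} is lower than {6,9} at the first point of difference.
That gives an ethyl group at C-5; an iodo group at C-2.
The substituents are ordered alphabetically, ignoring any di-/tri- multipliers.
Putting it together: 5-ethyl-2-iododecane.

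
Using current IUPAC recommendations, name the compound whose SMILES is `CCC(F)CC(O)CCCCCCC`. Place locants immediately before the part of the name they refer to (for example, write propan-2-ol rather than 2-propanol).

3-fluorododecan-5-ol

The longest chain bearing the –OH group is 12 carbons long (dodecane).
An alcohol (–OH) is the principal characteristic group, giving the suffix -ol.
The numbering direction is chosen so that numbering from this end puts the hydroxyl group at C-5 rather than C-8.
This places the hydroxyl at C-5; a fluoro group at C-3.
Putting it together: 3-fluorododecan-5-ol.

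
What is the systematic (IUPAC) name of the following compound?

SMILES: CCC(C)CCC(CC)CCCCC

The parent chain contains 11 carbons (undecane).
Choose the numbering such that the substituent locant set {3,6} is lower than {6,9} at the first point of difference.
This places an ethyl group at C-6; a methyl group at C-3.
Prefixes are listed alphabetically: ethyl, methyl.
Putting it together: 6-ethyl-3-methylundecane.

6-ethyl-3-methylundecane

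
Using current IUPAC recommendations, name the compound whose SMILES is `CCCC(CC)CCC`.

4-ethylheptane

The longest carbon chain is 7 atoms: the parent is heptane.
Numbering from either end gives identical locants here.
That gives an ethyl group at C-4.
The name is 4-ethylheptane.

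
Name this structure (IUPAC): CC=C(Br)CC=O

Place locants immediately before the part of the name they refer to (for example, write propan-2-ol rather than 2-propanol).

3-bromopent-3-enal

Counting along the main chain through the –CHO group and the multiple bond gives 5 carbons: the parent is pentane.
The highest-priority functional group is an aldehyde (terminal –CHO), so the name ends in -al.
The chain contains a C=C double bond, so the unsaturation ending is -ene.
Choose the numbering such that the aldehyde carbon is C-1 by definition.
With this numbering: the double bond between C-3 and C-4; a bromo group at C-3.
Assembling the pieces gives 3-bromopent-3-enal.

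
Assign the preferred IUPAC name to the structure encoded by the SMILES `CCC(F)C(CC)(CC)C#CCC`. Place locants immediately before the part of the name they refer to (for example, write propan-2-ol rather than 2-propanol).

The longest carbon chain that includes the multiple bond has 8 carbons, so the parent hydride is octane.
There is one C≡C triple bond, indicated by the ending -yne.
The numbering direction is chosen so that numbering from this end puts the triple bond at C-3 rather than C-5.
This places the triple bond between C-3 and C-4; two ethyl groups at C-5; a fluoro group at C-6.
Prefixes are listed alphabetically: ethyl, fluoro.
The name is 5,5-diethyl-6-fluorooct-3-yne.

5,5-diethyl-6-fluorooct-3-yne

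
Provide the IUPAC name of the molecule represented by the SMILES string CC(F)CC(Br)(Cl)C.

2-bromo-2-chloro-4-fluoropentane

The parent chain contains 5 carbons (pentane).
Number the chain so that the substituent locant set {2,2,4} is lower than {2,4,4} at the first point of difference.
This places a bromo group at C-2; a chloro group at C-2; a fluoro group at C-4.
Substituent prefixes are cited in alphabetical order (multiplying prefixes like di-/tri- are ignored for ordering).
Assembling the pieces gives 2-bromo-2-chloro-4-fluoropentane.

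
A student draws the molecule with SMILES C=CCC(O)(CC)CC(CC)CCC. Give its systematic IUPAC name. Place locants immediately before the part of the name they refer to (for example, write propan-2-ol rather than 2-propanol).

Counting along the main chain through the –OH group and the multiple bond gives 9 carbons: the parent is nonane.
An alcohol (–OH) is the principal characteristic group, giving the suffix -ol.
A C=C double bond in the chain gives the infix -ene-.
Number the chain so that numbering from this end puts the hydroxyl group at C-4 rather than C-6.
That gives the hydroxyl at C-4; the double bond between C-1 and C-2; ethyl groups at C-4 and C-6.
The name is 4,6-diethylnon-1-en-4-ol.

4,6-diethylnon-1-en-4-ol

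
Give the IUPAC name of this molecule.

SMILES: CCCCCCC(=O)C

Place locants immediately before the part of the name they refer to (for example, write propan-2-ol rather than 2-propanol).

octan-2-one

Counting along the main chain through the carbonyl gives 8 carbons: the parent is octane.
The principal characteristic group is a ketone (C=O on an internal carbon), named with the suffix -one.
The numbering direction is chosen so that numbering from this end puts the carbonyl group at C-2 rather than C-7.
That gives the carbonyl at C-2.
Assembling the pieces gives octan-2-one.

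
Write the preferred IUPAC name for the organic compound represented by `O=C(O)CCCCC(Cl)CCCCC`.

The longest chain bearing the –COOH group is 11 carbons long (undecane).
The highest-priority functional group is a carboxylic acid (terminal –COOH), so the name ends in -oic acid.
The numbering direction is chosen so that the carboxylic acid carbon is C-1 by definition.
That gives a chloro group at C-6.
The name is 6-chloroundecanoic acid.

6-chloroundecanoic acid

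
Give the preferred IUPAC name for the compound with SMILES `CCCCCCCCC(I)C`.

The parent chain contains 10 carbons (decane).
Choose the numbering such that the substituent locant set {2} is lower than {9} at the first point of difference.
With this numbering: an iodo group at C-2.
Putting it together: 2-iododecane.

2-iododecane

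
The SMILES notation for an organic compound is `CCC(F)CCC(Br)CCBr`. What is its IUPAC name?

The longest carbon chain is 8 atoms: the parent is octane.
Choose the numbering such that the substituent locant set {1,3,6} is lower than {3,6,8} at the first point of difference.
This places bromo groups at C-1 and C-3; a fluoro group at C-6.
The substituents are ordered alphabetically, ignoring any di-/tri- multipliers.
Assembling the pieces gives 1,3-dibromo-6-fluorooctane.

1,3-dibromo-6-fluorooctane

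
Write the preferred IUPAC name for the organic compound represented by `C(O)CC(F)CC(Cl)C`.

5-chloro-3-fluorohexan-1-ol

The longest chain bearing the –OH group is 6 carbons long (hexane).
An alcohol (–OH) is the principal characteristic group, giving the suffix -ol.
Choose the numbering such that numbering from this end puts the hydroxyl group at C-1 rather than C-6.
With this numbering: the hydroxyl at C-1; a chloro group at C-5; a fluoro group at C-3.
Prefixes are listed alphabetically: chloro, fluoro.
Putting it together: 5-chloro-3-fluorohexan-1-ol.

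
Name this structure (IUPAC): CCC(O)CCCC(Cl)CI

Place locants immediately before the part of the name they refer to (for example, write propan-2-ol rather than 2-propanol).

7-chloro-8-iodooctan-3-ol

Counting along the main chain through the –OH group gives 8 carbons: the parent is octane.
The principal characteristic group is an alcohol (–OH), named with the suffix -ol.
Number the chain so that numbering from this end puts the hydroxyl group at C-3 rather than C-6.
This places the hydroxyl at C-3; a chloro group at C-7; an iodo group at C-8.
The substituents are ordered alphabetically, ignoring any di-/tri- multipliers.
Putting it together: 7-chloro-8-iodooctan-3-ol.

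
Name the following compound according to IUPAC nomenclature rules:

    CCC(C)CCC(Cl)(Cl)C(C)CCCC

The longest continuous carbon chain has 11 atoms, so the parent hydride is undecane.
The numbering direction is chosen so that the substituent locant set {3,6,6,7} is lower than {5,6,6,9} at the first point of difference.
This places two chloro groups at C-6; methyl groups at C-3 and C-7.
Substituent prefixes are cited in alphabetical order (multiplying prefixes like di-/tri- are ignored for ordering).
The name is 6,6-dichloro-3,7-dimethylundecane.

6,6-dichloro-3,7-dimethylundecane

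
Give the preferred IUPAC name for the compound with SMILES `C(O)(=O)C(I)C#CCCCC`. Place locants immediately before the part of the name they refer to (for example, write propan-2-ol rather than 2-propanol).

Counting along the main chain through the –COOH group and the multiple bond gives 8 carbons: the parent is octane.
The highest-priority functional group is a carboxylic acid (terminal –COOH), so the name ends in -oic acid.
A C≡C triple bond in the chain gives the infix -yne-.
The numbering direction is chosen so that the carboxylic acid carbon is C-1 by definition.
That gives the triple bond between C-3 and C-4; an iodo group at C-2.
Assembling the pieces gives 2-iodooct-3-ynoic acid.

2-iodooct-3-ynoic acid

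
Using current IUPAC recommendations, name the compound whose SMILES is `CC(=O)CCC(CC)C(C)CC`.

The longest chain bearing the carbonyl is 8 carbons long (octane).
The highest-priority functional group is a ketone (C=O on an internal carbon), so the name ends in -one.
Choose the numbering such that numbering from this end puts the carbonyl group at C-2 rather than C-7.
With this numbering: the carbonyl at C-2; an ethyl group at C-5; a methyl group at C-6.
Prefixes are listed alphabetically: ethyl, methyl.
Assembling the pieces gives 5-ethyl-6-methyloctan-2-one.

5-ethyl-6-methyloctan-2-one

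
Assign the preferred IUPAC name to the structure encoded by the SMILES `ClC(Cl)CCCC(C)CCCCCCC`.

The parent chain contains 12 carbons (dodecane).
Choose the numbering such that the substituent locant set {1,1,5} is lower than {8,12,12} at the first point of difference.
This places two chloro groups at C-1; a methyl group at C-5.
Prefixes are listed alphabetically: chloro, methyl.
Assembling the pieces gives 1,1-dichloro-5-methyldodecane.

1,1-dichloro-5-methyldodecane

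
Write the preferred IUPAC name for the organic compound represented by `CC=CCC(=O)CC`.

hept-5-en-3-one

Counting along the main chain through the carbonyl and the multiple bond gives 7 carbons: the parent is heptane.
A ketone (C=O on an internal carbon) is the principal characteristic group, giving the suffix -one.
There is one C=C double bond, indicated by the ending -ene.
Number the chain so that numbering from this end puts the carbonyl group at C-3 rather than C-5.
This places the carbonyl at C-3; the double bond between C-5 and C-6.
Assembling the pieces gives hept-5-en-3-one.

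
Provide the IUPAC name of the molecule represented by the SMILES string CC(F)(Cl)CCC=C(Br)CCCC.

The longest chain bearing the multiple bond is 10 carbons long (decane).
There is one C=C double bond, indicated by the ending -ene.
The numbering direction is chosen so that the substituent locant set {2,2,6} is lower than {5,9,9} at the first point of difference.
With this numbering: the double bond between C-5 and C-6; a bromo group at C-6; a chloro group at C-2; a fluoro group at C-2.
The substituents are ordered alphabetically, ignoring any di-/tri- multipliers.
Putting it together: 6-bromo-2-chloro-2-fluorodec-5-ene.

6-bromo-2-chloro-2-fluorodec-5-ene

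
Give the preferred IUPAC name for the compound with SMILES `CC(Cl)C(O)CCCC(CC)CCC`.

2-chloro-7-ethyldecan-3-ol

The longest chain bearing the –OH group is 10 carbons long (decane).
The highest-priority functional group is an alcohol (–OH), so the name ends in -ol.
The numbering direction is chosen so that numbering from this end puts the hydroxyl group at C-3 rather than C-8.
That gives the hydroxyl at C-3; a chloro group at C-2; an ethyl group at C-7.
Prefixes are listed alphabetically: chloro, ethyl.
Putting it together: 2-chloro-7-ethyldecan-3-ol.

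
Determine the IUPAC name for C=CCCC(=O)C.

The longest carbon chain that includes the carbonyl and the multiple bond has 6 carbons, so the parent hydride is hexane.
The principal characteristic group is a ketone (C=O on an internal carbon), named with the suffix -one.
A C=C double bond in the chain gives the infix -ene-.
The numbering direction is chosen so that numbering from this end puts the carbonyl group at C-2 rather than C-5.
That gives the carbonyl at C-2; the double bond between C-5 and C-6.
Putting it together: hex-5-en-2-one.

hex-5-en-2-one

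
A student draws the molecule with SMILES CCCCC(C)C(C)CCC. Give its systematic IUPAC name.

4,5-dimethylnonane

The parent chain contains 9 carbons (nonane).
Number the chain so that the substituent locant set {4,5} is lower than {5,6} at the first point of difference.
This places methyl groups at C-4 and C-5.
Putting it together: 4,5-dimethylnonane.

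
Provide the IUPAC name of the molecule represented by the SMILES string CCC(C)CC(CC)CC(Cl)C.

2-chloro-4-ethyl-6-methyloctane

The parent chain contains 8 carbons (octane).
Choose the numbering such that the substituent locant set {2,4,6} is lower than {3,5,7} at the first point of difference.
This places a chloro group at C-2; an ethyl group at C-4; a methyl group at C-6.
The substituents are ordered alphabetically, ignoring any di-/tri- multipliers.
Assembling the pieces gives 2-chloro-4-ethyl-6-methyloctane.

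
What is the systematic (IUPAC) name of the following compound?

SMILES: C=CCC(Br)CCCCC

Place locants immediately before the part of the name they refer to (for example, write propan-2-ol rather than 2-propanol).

Counting along the main chain through the multiple bond gives 9 carbons: the parent is nonane.
A C=C double bond in the chain gives the infix -ene-.
The numbering direction is chosen so that numbering from this end puts the double bond at C-1 rather than C-8.
This places the double bond between C-1 and C-2; a bromo group at C-4.
The name is 4-bromonon-1-ene.

4-bromonon-1-ene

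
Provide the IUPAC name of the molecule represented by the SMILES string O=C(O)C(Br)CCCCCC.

2-bromooctanoic acid

The longest chain bearing the –COOH group is 8 carbons long (octane).
The principal characteristic group is a carboxylic acid (terminal –COOH), named with the suffix -oic acid.
The numbering direction is chosen so that the carboxylic acid carbon is C-1 by definition.
That gives a bromo group at C-2.
Assembling the pieces gives 2-bromooctanoic acid.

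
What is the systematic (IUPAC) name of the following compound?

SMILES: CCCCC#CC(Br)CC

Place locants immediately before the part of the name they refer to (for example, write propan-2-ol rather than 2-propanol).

3-bromonon-4-yne

The longest carbon chain that includes the multiple bond has 9 carbons, so the parent hydride is nonane.
A C≡C triple bond in the chain gives the infix -yne-.
Choose the numbering such that numbering from this end puts the triple bond at C-4 rather than C-5.
That gives the triple bond between C-4 and C-5; a bromo group at C-3.
Assembling the pieces gives 3-bromonon-4-yne.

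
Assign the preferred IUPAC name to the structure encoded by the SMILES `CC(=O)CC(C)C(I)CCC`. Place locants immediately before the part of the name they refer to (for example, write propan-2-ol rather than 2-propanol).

5-iodo-4-methyloctan-2-one

Counting along the main chain through the carbonyl gives 8 carbons: the parent is octane.
The highest-priority functional group is a ketone (C=O on an internal carbon), so the name ends in -one.
Choose the numbering such that numbering from this end puts the carbonyl group at C-2 rather than C-7.
That gives the carbonyl at C-2; an iodo group at C-5; a methyl group at C-4.
Prefixes are listed alphabetically: iodo, methyl.
The name is 5-iodo-4-methyloctan-2-one.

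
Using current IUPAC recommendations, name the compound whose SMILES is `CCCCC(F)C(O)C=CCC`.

The longest carbon chain that includes the –OH group and the multiple bond has 10 carbons, so the parent hydride is decane.
The principal characteristic group is an alcohol (–OH), named with the suffix -ol.
There is one C=C double bond, indicated by the ending -ene.
Choose the numbering such that numbering from this end puts the hydroxyl group at C-5 rather than C-6.
With this numbering: the hydroxyl at C-5; the double bond between C-3 and C-4; a fluoro group at C-6.
Assembling the pieces gives 6-fluorodec-3-en-5-ol.

6-fluorodec-3-en-5-ol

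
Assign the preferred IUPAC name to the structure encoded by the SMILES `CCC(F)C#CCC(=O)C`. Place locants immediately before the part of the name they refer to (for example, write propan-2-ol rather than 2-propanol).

The longest carbon chain that includes the carbonyl and the multiple bond has 8 carbons, so the parent hydride is octane.
The highest-priority functional group is a ketone (C=O on an internal carbon), so the name ends in -one.
The chain contains a C≡C triple bond, so the unsaturation ending is -yne.
The numbering direction is chosen so that numbering from this end puts the carbonyl group at C-2 rather than C-7.
With this numbering: the carbonyl at C-2; the triple bond between C-4 and C-5; a fluoro group at C-6.
Putting it together: 6-fluorooct-4-yn-2-one.

6-fluorooct-4-yn-2-one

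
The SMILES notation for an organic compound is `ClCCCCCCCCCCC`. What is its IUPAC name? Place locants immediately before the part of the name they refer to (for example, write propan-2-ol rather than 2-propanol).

1-chloroundecane

The longest continuous carbon chain has 11 atoms, so the parent hydride is undecane.
The numbering direction is chosen so that the substituent locant set {1} is lower than {11} at the first point of difference.
That gives a chloro group at C-1.
Assembling the pieces gives 1-chloroundecane.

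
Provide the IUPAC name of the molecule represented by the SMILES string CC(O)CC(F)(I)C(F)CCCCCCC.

Counting along the main chain through the –OH group gives 12 carbons: the parent is dodecane.
The highest-priority functional group is an alcohol (–OH), so the name ends in -ol.
Number the chain so that numbering from this end puts the hydroxyl group at C-2 rather than C-11.
With this numbering: the hydroxyl at C-2; fluoro groups at C-4 and C-5; an iodo group at C-4.
The substituents are ordered alphabetically, ignoring any di-/tri- multipliers.
Assembling the pieces gives 4,5-difluoro-4-iodododecan-2-ol.

4,5-difluoro-4-iodododecan-2-ol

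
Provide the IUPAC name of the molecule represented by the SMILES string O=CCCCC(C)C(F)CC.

Counting along the main chain through the –CHO group gives 8 carbons: the parent is octane.
The principal characteristic group is an aldehyde (terminal –CHO), named with the suffix -al.
The numbering direction is chosen so that the aldehyde carbon is C-1 by definition.
With this numbering: a fluoro group at C-6; a methyl group at C-5.
Substituent prefixes are cited in alphabetical order (multiplying prefixes like di-/tri- are ignored for ordering).
The name is 6-fluoro-5-methyloctanal.

6-fluoro-5-methyloctanal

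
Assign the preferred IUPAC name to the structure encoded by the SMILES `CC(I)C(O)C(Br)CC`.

4-bromo-2-iodohexan-3-ol

Counting along the main chain through the –OH group gives 6 carbons: the parent is hexane.
The principal characteristic group is an alcohol (–OH), named with the suffix -ol.
The numbering direction is chosen so that numbering from this end puts the hydroxyl group at C-3 rather than C-4.
That gives the hydroxyl at C-3; a bromo group at C-4; an iodo group at C-2.
The substituents are ordered alphabetically, ignoring any di-/tri- multipliers.
Assembling the pieces gives 4-bromo-2-iodohexan-3-ol.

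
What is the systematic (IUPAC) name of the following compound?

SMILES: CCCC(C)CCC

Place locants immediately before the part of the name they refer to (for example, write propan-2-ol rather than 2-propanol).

4-methylheptane

The longest carbon chain is 7 atoms: the parent is heptane.
Both numbering directions give the same locant set; either may be used.
With this numbering: a methyl group at C-4.
The name is 4-methylheptane.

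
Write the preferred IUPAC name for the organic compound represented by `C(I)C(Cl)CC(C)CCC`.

The longest continuous carbon chain has 7 atoms, so the parent hydride is heptane.
Choose the numbering such that the substituent locant set {1,2,4} is lower than {4,6,7} at the first point of difference.
That gives a chloro group at C-2; an iodo group at C-1; a methyl group at C-4.
Substituent prefixes are cited in alphabetical order (multiplying prefixes like di-/tri- are ignored for ordering).
Putting it together: 2-chloro-1-iodo-4-methylheptane.

2-chloro-1-iodo-4-methylheptane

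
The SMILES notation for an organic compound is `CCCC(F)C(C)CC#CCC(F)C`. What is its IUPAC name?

2,8-difluoro-7-methylundec-4-yne

The longest chain bearing the multiple bond is 11 carbons long (undecane).
A C≡C triple bond in the chain gives the infix -yne-.
Choose the numbering such that numbering from this end puts the triple bond at C-4 rather than C-7.
This places the triple bond between C-4 and C-5; fluoro groups at C-2 and C-8; a methyl group at C-7.
The substituents are ordered alphabetically, ignoring any di-/tri- multipliers.
Assembling the pieces gives 2,8-difluoro-7-methylundec-4-yne.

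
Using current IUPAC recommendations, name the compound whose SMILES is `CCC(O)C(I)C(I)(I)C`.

The longest chain bearing the –OH group is 6 carbons long (hexane).
The highest-priority functional group is an alcohol (–OH), so the name ends in -ol.
Number the chain so that numbering from this end puts the hydroxyl group at C-3 rather than C-4.
This places the hydroxyl at C-3; iodo groups at C-4 and C-5 (×2).
Assembling the pieces gives 4,5,5-triiodohexan-3-ol.

4,5,5-triiodohexan-3-ol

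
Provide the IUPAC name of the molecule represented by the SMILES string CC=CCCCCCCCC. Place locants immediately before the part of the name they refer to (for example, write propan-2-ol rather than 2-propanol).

undec-2-ene

The longest chain bearing the multiple bond is 11 carbons long (undecane).
The chain contains a C=C double bond, so the unsaturation ending is -ene.
The numbering direction is chosen so that numbering from this end puts the double bond at C-2 rather than C-9.
This places the double bond between C-2 and C-3.
Putting it together: undec-2-ene.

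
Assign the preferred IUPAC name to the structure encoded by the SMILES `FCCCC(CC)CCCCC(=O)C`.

7-ethyl-10-fluorodecan-2-one

The longest chain bearing the carbonyl is 10 carbons long (decane).
A ketone (C=O on an internal carbon) is the principal characteristic group, giving the suffix -one.
Number the chain so that numbering from this end puts the carbonyl group at C-2 rather than C-9.
This places the carbonyl at C-2; an ethyl group at C-7; a fluoro group at C-10.
Prefixes are listed alphabetically: ethyl, fluoro.
The name is 7-ethyl-10-fluorodecan-2-one.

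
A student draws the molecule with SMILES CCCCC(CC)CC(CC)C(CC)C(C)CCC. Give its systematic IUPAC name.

The longest continuous carbon chain has 12 atoms, so the parent hydride is dodecane.
The numbering direction is chosen so that the substituent locant set {4,5,6,8} is lower than {5,7,8,9} at the first point of difference.
With this numbering: ethyl groups at C-5 and C-6 and C-8; a methyl group at C-4.
Prefixes are listed alphabetically: ethyl, methyl.
The name is 5,6,8-triethyl-4-methyldodecane.

5,6,8-triethyl-4-methyldodecane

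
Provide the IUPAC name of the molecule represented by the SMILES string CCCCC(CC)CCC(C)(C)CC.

The parent chain contains 10 carbons (decane).
Number the chain so that the substituent locant set {3,3,6} is lower than {5,8,8} at the first point of difference.
With this numbering: an ethyl group at C-6; two methyl groups at C-3.
Prefixes are listed alphabetically: ethyl, methyl.
The name is 6-ethyl-3,3-dimethyldecane.

6-ethyl-3,3-dimethyldecane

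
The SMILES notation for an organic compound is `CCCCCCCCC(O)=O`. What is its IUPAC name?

The longest chain bearing the –COOH group is 9 carbons long (nonane).
The principal characteristic group is a carboxylic acid (terminal –COOH), named with the suffix -oic acid.
The numbering direction is chosen so that the carboxylic acid carbon is C-1 by definition.
Assembling the pieces gives nonanoic acid.

nonanoic acid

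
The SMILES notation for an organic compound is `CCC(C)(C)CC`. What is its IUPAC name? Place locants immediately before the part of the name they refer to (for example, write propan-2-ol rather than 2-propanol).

3,3-dimethylpentane

The longest carbon chain is 5 atoms: the parent is pentane.
Both numbering directions give the same locant set; either may be used.
That gives two methyl groups at C-3.
Putting it together: 3,3-dimethylpentane.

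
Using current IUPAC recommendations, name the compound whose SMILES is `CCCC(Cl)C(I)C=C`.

4-chloro-3-iodohept-1-ene

The longest chain bearing the multiple bond is 7 carbons long (heptane).
There is one C=C double bond, indicated by the ending -ene.
Number the chain so that numbering from this end puts the double bond at C-1 rather than C-6.
This places the double bond between C-1 and C-2; a chloro group at C-4; an iodo group at C-3.
The substituents are ordered alphabetically, ignoring any di-/tri- multipliers.
Putting it together: 4-chloro-3-iodohept-1-ene.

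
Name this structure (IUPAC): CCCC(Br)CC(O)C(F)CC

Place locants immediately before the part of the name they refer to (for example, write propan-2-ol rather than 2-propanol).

The longest chain bearing the –OH group is 9 carbons long (nonane).
The highest-priority functional group is an alcohol (–OH), so the name ends in -ol.
Number the chain so that numbering from this end puts the hydroxyl group at C-4 rather than C-6.
With this numbering: the hydroxyl at C-4; a bromo group at C-6; a fluoro group at C-3.
Substituent prefixes are cited in alphabetical order (multiplying prefixes like di-/tri- are ignored for ordering).
The name is 6-bromo-3-fluorononan-4-ol.

6-bromo-3-fluorononan-4-ol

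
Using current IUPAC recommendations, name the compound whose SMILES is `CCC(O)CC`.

The longest carbon chain that includes the –OH group has 5 carbons, so the parent hydride is pentane.
An alcohol (–OH) is the principal characteristic group, giving the suffix -ol.
The molecule is symmetric, so either numbering direction gives the same locants.
This places the hydroxyl at C-3.
Putting it together: pentan-3-ol.

pentan-3-ol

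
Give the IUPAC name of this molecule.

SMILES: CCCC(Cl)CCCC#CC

7-chlorodec-2-yne

The longest chain bearing the multiple bond is 10 carbons long (decane).
The chain contains a C≡C triple bond, so the unsaturation ending is -yne.
Number the chain so that numbering from this end puts the triple bond at C-2 rather than C-8.
This places the triple bond between C-2 and C-3; a chloro group at C-7.
Putting it together: 7-chlorodec-2-yne.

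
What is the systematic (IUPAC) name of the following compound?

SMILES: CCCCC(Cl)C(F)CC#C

Counting along the main chain through the multiple bond gives 9 carbons: the parent is nonane.
There is one C≡C triple bond, indicated by the ending -yne.
Number the chain so that numbering from this end puts the triple bond at C-1 rather than C-8.
This places the triple bond between C-1 and C-2; a chloro group at C-5; a fluoro group at C-4.
The substituents are ordered alphabetically, ignoring any di-/tri- multipliers.
Putting it together: 5-chloro-4-fluoronon-1-yne.

5-chloro-4-fluoronon-1-yne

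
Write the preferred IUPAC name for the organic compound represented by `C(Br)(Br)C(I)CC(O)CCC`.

The longest chain bearing the –OH group is 7 carbons long (heptane).
The principal characteristic group is an alcohol (–OH), named with the suffix -ol.
Choose the numbering such that the substituent locant set {1,1,2} is lower than {6,7,7} at the first point of difference.
This places the hydroxyl at C-4; two bromo groups at C-1; an iodo group at C-2.
The substituents are ordered alphabetically, ignoring any di-/tri- multipliers.
Putting it together: 1,1-dibromo-2-iodoheptan-4-ol.

1,1-dibromo-2-iodoheptan-4-ol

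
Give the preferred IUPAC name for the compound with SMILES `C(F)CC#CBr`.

1-bromo-4-fluorobut-1-yne

The longest chain bearing the multiple bond is 4 carbons long (butane).
The chain contains a C≡C triple bond, so the unsaturation ending is -yne.
The numbering direction is chosen so that numbering from this end puts the triple bond at C-1 rather than C-3.
This places the triple bond between C-1 and C-2; a bromo group at C-1; a fluoro group at C-4.
Substituent prefixes are cited in alphabetical order (multiplying prefixes like di-/tri- are ignored for ordering).
Putting it together: 1-bromo-4-fluorobut-1-yne.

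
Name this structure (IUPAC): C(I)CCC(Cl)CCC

4-chloro-1-iodoheptane

The longest continuous carbon chain has 7 atoms, so the parent hydride is heptane.
The numbering direction is chosen so that the substituent locant set {1,4} is lower than {4,7} at the first point of difference.
This places a chloro group at C-4; an iodo group at C-1.
The substituents are ordered alphabetically, ignoring any di-/tri- multipliers.
The name is 4-chloro-1-iodoheptane.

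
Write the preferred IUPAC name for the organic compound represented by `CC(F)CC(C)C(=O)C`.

5-fluoro-3-methylhexan-2-one

The longest carbon chain that includes the carbonyl has 6 carbons, so the parent hydride is hexane.
The highest-priority functional group is a ketone (C=O on an internal carbon), so the name ends in -one.
Choose the numbering such that numbering from this end puts the carbonyl group at C-2 rather than C-5.
That gives the carbonyl at C-2; a fluoro group at C-5; a methyl group at C-3.
The substituents are ordered alphabetically, ignoring any di-/tri- multipliers.
The name is 5-fluoro-3-methylhexan-2-one.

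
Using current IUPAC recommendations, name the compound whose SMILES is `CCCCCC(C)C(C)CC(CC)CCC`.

4-ethyl-6,7-dimethyldodecane

The longest carbon chain is 12 atoms: the parent is dodecane.
The numbering direction is chosen so that the substituent locant set {4,6,7} is lower than {6,7,9} at the first point of difference.
That gives an ethyl group at C-4; methyl groups at C-6 and C-7.
The substituents are ordered alphabetically, ignoring any di-/tri- multipliers.
Assembling the pieces gives 4-ethyl-6,7-dimethyldodecane.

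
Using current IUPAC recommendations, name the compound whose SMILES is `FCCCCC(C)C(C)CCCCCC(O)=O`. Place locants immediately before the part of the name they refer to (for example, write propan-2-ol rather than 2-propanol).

12-fluoro-7,8-dimethyldodecanoic acid

The longest chain bearing the –COOH group is 12 carbons long (dodecane).
The principal characteristic group is a carboxylic acid (terminal –COOH), named with the suffix -oic acid.
Choose the numbering such that the carboxylic acid carbon is C-1 by definition.
This places a fluoro group at C-12; methyl groups at C-7 and C-8.
The substituents are ordered alphabetically, ignoring any di-/tri- multipliers.
Putting it together: 12-fluoro-7,8-dimethyldodecanoic acid.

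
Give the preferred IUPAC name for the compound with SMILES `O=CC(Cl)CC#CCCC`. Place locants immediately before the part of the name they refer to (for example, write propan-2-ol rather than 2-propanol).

The longest carbon chain that includes the –CHO group and the multiple bond has 8 carbons, so the parent hydride is octane.
The principal characteristic group is an aldehyde (terminal –CHO), named with the suffix -al.
A C≡C triple bond in the chain gives the infix -yne-.
Choose the numbering such that the aldehyde carbon is C-1 by definition.
This places the triple bond between C-4 and C-5; a chloro group at C-2.
Assembling the pieces gives 2-chlorooct-4-ynal.

2-chlorooct-4-ynal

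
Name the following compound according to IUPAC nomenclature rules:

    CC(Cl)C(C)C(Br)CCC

The longest carbon chain is 7 atoms: the parent is heptane.
Number the chain so that the substituent locant set {2,3,4} is lower than {4,5,6} at the first point of difference.
That gives a bromo group at C-4; a chloro group at C-2; a methyl group at C-3.
The substituents are ordered alphabetically, ignoring any di-/tri- multipliers.
The name is 4-bromo-2-chloro-3-methylheptane.

4-bromo-2-chloro-3-methylheptane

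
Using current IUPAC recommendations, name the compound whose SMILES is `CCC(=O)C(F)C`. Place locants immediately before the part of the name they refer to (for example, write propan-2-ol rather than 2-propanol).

2-fluoropentan-3-one

The longest chain bearing the carbonyl is 5 carbons long (pentane).
The highest-priority functional group is a ketone (C=O on an internal carbon), so the name ends in -one.
The numbering direction is chosen so that the substituent locant set {2} is lower than {4} at the first point of difference.
That gives the carbonyl at C-3; a fluoro group at C-2.
The name is 2-fluoropentan-3-one.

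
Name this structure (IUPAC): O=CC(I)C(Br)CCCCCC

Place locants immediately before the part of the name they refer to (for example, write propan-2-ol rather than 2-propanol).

The longest chain bearing the –CHO group is 9 carbons long (nonane).
The principal characteristic group is an aldehyde (terminal –CHO), named with the suffix -al.
Choose the numbering such that the aldehyde carbon is C-1 by definition.
This places a bromo group at C-3; an iodo group at C-2.
Prefixes are listed alphabetically: bromo, iodo.
Assembling the pieces gives 3-bromo-2-iodononanal.

3-bromo-2-iodononanal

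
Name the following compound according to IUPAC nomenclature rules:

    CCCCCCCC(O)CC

Counting along the main chain through the –OH group gives 10 carbons: the parent is decane.
The highest-priority functional group is an alcohol (–OH), so the name ends in -ol.
Choose the numbering such that numbering from this end puts the hydroxyl group at C-3 rather than C-8.
With this numbering: the hydroxyl at C-3.
Assembling the pieces gives decan-3-ol.

decan-3-ol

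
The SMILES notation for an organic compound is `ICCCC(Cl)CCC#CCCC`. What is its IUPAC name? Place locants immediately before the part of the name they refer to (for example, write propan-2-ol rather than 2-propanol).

Counting along the main chain through the multiple bond gives 11 carbons: the parent is undecane.
The chain contains a C≡C triple bond, so the unsaturation ending is -yne.
The numbering direction is chosen so that numbering from this end puts the triple bond at C-4 rather than C-7.
That gives the triple bond between C-4 and C-5; a chloro group at C-8; an iodo group at C-11.
Prefixes are listed alphabetically: chloro, iodo.
Assembling the pieces gives 8-chloro-11-iodoundec-4-yne.

8-chloro-11-iodoundec-4-yne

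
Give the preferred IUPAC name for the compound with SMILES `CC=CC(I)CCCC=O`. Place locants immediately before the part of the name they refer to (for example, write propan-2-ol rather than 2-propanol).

5-iodooct-6-enal

The longest chain bearing the –CHO group and the multiple bond is 8 carbons long (octane).
An aldehyde (terminal –CHO) is the principal characteristic group, giving the suffix -al.
There is one C=C double bond, indicated by the ending -ene.
Number the chain so that the aldehyde carbon is C-1 by definition.
With this numbering: the double bond between C-6 and C-7; an iodo group at C-5.
Assembling the pieces gives 5-iodooct-6-enal.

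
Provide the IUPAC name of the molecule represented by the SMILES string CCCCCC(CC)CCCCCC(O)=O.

The longest carbon chain that includes the –COOH group has 12 carbons, so the parent hydride is dodecane.
A carboxylic acid (terminal –COOH) is the principal characteristic group, giving the suffix -oic acid.
Choose the numbering such that the carboxylic acid carbon is C-1 by definition.
With this numbering: an ethyl group at C-7.
The name is 7-ethyldodecanoic acid.

7-ethyldodecanoic acid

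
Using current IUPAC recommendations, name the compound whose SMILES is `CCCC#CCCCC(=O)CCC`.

dodec-8-yn-4-one

Counting along the main chain through the carbonyl and the multiple bond gives 12 carbons: the parent is dodecane.
The highest-priority functional group is a ketone (C=O on an internal carbon), so the name ends in -one.
The chain contains a C≡C triple bond, so the unsaturation ending is -yne.
Choose the numbering such that numbering from this end puts the carbonyl group at C-4 rather than C-9.
That gives the carbonyl at C-4; the triple bond between C-8 and C-9.
Putting it together: dodec-8-yn-4-one.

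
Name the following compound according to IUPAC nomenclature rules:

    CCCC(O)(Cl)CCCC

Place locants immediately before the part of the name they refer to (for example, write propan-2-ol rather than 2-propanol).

4-chlorooctan-4-ol

The longest chain bearing the –OH group is 8 carbons long (octane).
The highest-priority functional group is an alcohol (–OH), so the name ends in -ol.
Choose the numbering such that numbering from this end puts the hydroxyl group at C-4 rather than C-5.
That gives the hydroxyl at C-4; a chloro group at C-4.
Assembling the pieces gives 4-chlorooctan-4-ol.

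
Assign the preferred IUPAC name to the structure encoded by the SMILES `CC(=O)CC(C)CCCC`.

4-methyloctan-2-one

The longest carbon chain that includes the carbonyl has 8 carbons, so the parent hydride is octane.
The principal characteristic group is a ketone (C=O on an internal carbon), named with the suffix -one.
Choose the numbering such that numbering from this end puts the carbonyl group at C-2 rather than C-7.
This places the carbonyl at C-2; a methyl group at C-4.
Putting it together: 4-methyloctan-2-one.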